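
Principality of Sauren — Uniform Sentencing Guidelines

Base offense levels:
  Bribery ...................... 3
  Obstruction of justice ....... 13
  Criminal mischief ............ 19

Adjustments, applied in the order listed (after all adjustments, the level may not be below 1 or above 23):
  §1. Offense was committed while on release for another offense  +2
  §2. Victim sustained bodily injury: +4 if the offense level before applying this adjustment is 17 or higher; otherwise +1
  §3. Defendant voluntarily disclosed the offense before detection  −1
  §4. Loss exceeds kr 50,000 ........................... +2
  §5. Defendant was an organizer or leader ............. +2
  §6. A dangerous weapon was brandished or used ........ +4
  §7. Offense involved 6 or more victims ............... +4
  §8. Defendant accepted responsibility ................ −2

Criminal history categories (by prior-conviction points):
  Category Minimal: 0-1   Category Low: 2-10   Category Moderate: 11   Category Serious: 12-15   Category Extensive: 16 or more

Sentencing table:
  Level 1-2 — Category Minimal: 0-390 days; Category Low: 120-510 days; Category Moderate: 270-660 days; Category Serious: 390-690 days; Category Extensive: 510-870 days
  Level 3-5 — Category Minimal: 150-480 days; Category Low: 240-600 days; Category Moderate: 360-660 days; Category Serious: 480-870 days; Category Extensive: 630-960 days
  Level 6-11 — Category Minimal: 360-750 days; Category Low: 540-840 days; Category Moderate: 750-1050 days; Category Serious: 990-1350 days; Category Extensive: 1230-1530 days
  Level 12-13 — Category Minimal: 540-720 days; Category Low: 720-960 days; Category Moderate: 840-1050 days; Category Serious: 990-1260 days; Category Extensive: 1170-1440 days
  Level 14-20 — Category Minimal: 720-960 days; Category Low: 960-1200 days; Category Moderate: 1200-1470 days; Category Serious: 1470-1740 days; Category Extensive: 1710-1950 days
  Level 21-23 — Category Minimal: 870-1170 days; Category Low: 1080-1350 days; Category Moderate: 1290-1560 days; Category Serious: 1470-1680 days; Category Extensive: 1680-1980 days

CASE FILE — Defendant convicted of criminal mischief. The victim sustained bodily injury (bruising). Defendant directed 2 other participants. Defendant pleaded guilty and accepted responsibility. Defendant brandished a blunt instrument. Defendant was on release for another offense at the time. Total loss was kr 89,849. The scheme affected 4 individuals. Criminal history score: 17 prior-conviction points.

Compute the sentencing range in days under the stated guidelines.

1680-1980 days

Base offense level for criminal mischief: 19.
§1 applies: 19 + 2 = 21.
§2 applies (level before this adjustment is 21 ≥ 17, so +4): 21 + 4 = 25.
§4 applies: 25 + 2 = 27.
§5 applies: 27 + 2 = 29.
§6 applies: 29 + 4 = 33.
§7 does not apply.
§8 applies: 33 − 2 = 31.
Level 31 exceeds the maximum of 23; capped at 23.
Final offense level: 23.
Criminal history: 17 prior points → Category Extensive (16+).
Level 23 falls in the 21-23 band.
Grid: Level 21-23 × Category Extensive = 1680-1980 days.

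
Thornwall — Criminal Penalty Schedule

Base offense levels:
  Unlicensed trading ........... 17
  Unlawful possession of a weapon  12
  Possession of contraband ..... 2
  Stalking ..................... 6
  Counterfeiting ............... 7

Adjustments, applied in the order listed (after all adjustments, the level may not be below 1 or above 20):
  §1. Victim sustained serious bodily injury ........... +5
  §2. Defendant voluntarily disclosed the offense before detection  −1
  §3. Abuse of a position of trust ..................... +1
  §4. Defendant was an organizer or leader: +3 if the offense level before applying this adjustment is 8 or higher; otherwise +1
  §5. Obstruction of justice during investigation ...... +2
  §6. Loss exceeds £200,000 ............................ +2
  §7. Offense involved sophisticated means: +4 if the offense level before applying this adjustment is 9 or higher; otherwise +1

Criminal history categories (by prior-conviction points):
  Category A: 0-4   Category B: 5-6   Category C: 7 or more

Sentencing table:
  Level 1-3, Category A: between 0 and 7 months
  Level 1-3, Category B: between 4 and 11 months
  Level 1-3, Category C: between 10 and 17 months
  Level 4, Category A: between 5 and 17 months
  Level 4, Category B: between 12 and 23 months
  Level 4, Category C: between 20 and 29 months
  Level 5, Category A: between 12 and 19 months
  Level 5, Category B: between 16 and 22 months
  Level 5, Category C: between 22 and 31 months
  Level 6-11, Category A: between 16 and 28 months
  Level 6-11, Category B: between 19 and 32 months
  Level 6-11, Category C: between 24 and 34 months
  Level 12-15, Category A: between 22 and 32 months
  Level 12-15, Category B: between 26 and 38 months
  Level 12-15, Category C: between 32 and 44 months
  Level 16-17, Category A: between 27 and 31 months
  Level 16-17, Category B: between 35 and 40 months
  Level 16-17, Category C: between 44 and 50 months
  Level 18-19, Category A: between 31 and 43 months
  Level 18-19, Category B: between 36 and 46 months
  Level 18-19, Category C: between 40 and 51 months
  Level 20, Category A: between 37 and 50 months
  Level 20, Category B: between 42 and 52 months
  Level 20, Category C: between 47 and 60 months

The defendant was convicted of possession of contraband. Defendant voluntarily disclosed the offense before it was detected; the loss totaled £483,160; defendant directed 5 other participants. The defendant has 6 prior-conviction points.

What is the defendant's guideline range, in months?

Base offense level for possession of contraband: 2.
§2 applies: 2 − 1 = 1.
§4 applies (level before this adjustment is 1 < 8, so +1): 1 + 1 = 2.
§5 does not apply.
§6 applies: 2 + 2 = 4.
Final offense level: 4.
Criminal history: 6 prior points → Category B (5-6).
Level 4 falls in the 4 band.
Grid: Level 4 × Category B = 12-23 months.

12-23 months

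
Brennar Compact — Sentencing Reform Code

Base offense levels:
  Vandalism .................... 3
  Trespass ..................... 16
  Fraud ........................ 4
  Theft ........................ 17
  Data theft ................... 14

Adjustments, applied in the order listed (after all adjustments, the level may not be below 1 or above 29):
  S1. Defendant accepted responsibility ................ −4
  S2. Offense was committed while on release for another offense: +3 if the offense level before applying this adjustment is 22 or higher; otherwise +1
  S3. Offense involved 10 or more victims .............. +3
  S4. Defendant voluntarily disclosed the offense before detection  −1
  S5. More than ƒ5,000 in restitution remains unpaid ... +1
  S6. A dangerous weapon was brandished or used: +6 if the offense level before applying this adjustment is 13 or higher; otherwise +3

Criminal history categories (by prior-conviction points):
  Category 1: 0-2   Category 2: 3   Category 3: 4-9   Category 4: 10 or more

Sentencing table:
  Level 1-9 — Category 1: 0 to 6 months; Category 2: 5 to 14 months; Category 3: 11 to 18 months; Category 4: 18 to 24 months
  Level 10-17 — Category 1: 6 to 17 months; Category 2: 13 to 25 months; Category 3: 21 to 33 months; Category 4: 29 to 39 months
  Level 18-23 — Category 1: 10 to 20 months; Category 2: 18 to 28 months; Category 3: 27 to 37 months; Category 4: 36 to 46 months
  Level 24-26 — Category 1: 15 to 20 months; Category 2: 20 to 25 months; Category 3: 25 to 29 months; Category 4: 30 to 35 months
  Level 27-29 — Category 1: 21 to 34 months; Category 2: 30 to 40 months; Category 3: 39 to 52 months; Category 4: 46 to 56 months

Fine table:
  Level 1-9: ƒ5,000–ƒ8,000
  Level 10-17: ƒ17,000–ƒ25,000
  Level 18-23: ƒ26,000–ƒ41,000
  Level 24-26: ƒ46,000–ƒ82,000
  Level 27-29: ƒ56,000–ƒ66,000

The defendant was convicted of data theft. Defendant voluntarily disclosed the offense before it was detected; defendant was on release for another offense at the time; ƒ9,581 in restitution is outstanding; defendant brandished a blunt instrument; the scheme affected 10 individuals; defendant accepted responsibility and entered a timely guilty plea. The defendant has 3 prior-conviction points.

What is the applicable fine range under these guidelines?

Base offense level for data theft: 14.
S1 applies: 14 − 4 = 10.
S2 applies (level before this adjustment is 10 < 22, so +1): 10 + 1 = 11.
S3 applies: 11 + 3 = 14.
S4 applies: 14 − 1 = 13.
S5 applies: 13 + 1 = 14.
S6 applies (level before this adjustment is 14 ≥ 13, so +6): 14 + 6 = 20.
Final offense level: 20.
Level 20 falls in the 18-23 band.
Fine table: Level 18-23 → ƒ26,000–ƒ41,000.

ƒ26,000–ƒ41,000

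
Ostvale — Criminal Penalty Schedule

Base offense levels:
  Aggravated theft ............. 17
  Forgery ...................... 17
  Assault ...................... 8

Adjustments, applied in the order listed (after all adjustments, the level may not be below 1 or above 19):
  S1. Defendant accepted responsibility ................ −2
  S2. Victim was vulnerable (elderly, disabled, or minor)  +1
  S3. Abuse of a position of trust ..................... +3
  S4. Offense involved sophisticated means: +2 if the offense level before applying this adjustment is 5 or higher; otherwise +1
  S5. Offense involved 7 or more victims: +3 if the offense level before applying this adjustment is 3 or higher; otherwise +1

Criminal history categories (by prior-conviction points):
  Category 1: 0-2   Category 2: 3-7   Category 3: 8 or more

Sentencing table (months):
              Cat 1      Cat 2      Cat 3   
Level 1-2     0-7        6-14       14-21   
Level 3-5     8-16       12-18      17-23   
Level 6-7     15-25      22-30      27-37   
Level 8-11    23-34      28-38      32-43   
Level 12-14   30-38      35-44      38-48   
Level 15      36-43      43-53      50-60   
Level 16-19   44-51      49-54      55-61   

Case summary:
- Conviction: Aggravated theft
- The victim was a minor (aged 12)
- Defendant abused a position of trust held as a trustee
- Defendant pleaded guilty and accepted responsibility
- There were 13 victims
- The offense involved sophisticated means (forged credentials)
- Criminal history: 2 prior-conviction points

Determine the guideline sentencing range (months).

Base offense level for aggravated theft: 17.
S1 applies: 17 − 2 = 15.
S2 applies: 15 + 1 = 16.
S3 applies: 16 + 3 = 19.
S4 applies (level before this adjustment is 19 ≥ 5, so +2): 19 + 2 = 21.
S5 applies (level before this adjustment is 21 ≥ 3, so +3): 21 + 3 = 24.
Level 24 exceeds the maximum of 19; capped at 19.
Final offense level: 19.
Criminal history: 2 prior points → Category 1 (0-2).
Level 19 falls in the 16-19 band.
Grid: Level 16-19 × Category 1 = 44-51 months.

44-51 months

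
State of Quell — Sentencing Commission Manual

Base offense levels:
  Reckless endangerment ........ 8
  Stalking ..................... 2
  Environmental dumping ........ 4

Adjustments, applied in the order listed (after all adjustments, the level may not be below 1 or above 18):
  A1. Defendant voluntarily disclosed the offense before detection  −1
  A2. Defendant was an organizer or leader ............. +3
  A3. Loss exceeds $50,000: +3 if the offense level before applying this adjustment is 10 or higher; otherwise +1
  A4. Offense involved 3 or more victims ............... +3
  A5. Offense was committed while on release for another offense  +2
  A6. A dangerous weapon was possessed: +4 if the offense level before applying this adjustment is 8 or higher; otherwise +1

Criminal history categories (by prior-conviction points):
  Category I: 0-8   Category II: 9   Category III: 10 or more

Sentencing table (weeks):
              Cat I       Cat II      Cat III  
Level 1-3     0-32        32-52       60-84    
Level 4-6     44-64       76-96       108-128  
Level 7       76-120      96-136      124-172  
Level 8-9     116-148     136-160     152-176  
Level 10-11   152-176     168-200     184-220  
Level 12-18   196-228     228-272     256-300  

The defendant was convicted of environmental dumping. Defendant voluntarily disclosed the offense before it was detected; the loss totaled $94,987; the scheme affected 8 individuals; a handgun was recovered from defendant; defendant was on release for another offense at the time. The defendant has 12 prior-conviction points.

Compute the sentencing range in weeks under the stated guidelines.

Base offense level for environmental dumping: 4.
A1 applies: 4 − 1 = 3.
A2 does not apply.
A3 applies (level before this adjustment is 3 < 10, so +1): 3 + 1 = 4.
A4 applies: 4 + 3 = 7.
A5 applies: 7 + 2 = 9.
A6 applies (level before this adjustment is 9 ≥ 8, so +4): 9 + 4 = 13.
Final offense level: 13.
Criminal history: 12 prior points → Category III (10+).
Level 13 falls in the 12-18 band.
Grid: Level 12-18 × Category III = 256-300 weeks.

256-300 weeks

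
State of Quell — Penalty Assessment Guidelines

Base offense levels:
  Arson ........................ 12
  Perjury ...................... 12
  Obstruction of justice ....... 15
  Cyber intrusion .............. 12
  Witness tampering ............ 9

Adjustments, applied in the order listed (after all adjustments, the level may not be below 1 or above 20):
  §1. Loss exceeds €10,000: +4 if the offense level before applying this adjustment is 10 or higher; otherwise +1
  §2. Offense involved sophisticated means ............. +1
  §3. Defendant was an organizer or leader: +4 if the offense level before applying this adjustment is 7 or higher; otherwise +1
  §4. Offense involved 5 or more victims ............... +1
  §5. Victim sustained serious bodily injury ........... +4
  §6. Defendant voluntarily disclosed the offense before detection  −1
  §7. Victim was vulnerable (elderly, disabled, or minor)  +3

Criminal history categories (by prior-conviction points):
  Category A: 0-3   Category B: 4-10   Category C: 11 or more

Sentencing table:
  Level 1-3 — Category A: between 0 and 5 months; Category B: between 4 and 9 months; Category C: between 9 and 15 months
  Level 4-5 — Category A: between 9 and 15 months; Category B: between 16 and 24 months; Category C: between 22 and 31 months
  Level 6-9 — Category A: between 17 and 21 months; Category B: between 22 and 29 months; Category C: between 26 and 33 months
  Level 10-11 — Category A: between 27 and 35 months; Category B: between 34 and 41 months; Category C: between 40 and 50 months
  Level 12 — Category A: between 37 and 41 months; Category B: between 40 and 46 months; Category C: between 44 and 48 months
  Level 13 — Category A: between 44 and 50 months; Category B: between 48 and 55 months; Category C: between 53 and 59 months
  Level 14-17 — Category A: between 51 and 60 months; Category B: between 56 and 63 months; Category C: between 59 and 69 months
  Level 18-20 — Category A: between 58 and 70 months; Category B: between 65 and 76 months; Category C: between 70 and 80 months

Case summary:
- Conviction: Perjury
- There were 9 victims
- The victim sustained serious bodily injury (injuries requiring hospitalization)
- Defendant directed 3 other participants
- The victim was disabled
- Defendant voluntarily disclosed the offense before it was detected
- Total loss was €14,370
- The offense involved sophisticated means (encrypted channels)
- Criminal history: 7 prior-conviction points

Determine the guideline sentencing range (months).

65-76 months

Base offense level for perjury: 12.
§1 applies (level before this adjustment is 12 ≥ 10, so +4): 12 + 4 = 16.
§2 applies: 16 + 1 = 17.
§3 applies (level before this adjustment is 17 ≥ 7, so +4): 17 + 4 = 21.
§4 applies: 21 + 1 = 22.
§5 applies: 22 + 4 = 26.
§6 applies: 26 − 1 = 25.
§7 applies: 25 + 3 = 28.
Level 28 exceeds the maximum of 20; capped at 20.
Final offense level: 20.
Criminal history: 7 prior points → Category B (4-10).
Level 20 falls in the 18-20 band.
Grid: Level 18-20 × Category B = 65-76 months.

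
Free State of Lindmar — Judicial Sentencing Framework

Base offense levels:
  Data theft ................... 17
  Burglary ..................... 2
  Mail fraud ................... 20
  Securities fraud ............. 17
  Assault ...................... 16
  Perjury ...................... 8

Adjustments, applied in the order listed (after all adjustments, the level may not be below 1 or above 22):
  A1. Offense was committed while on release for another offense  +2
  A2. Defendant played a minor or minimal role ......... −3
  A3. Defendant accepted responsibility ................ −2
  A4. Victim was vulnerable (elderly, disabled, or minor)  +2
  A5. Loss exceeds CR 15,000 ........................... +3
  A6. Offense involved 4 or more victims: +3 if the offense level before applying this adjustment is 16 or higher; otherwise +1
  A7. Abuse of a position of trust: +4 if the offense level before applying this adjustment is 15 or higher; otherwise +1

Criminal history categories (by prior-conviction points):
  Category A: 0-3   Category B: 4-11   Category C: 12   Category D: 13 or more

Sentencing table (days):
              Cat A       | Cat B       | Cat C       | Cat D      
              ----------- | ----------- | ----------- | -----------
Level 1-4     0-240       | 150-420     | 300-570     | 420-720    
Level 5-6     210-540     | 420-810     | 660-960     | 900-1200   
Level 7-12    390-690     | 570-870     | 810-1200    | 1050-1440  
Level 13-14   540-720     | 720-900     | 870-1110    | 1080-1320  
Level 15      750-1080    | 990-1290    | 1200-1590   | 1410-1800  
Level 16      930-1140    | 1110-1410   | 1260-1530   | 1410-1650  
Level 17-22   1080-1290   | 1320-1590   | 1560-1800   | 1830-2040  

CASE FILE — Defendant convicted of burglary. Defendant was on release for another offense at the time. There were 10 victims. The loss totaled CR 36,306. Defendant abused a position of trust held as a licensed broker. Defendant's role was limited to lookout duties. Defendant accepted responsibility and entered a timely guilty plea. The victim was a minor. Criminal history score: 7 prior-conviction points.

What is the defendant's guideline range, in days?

420-810 days

Base offense level for burglary: 2.
A1 applies: 2 + 2 = 4.
A2 applies: 4 − 3 = 1.
A3 applies: 1 − 2 = -1.
A4 applies: -1 + 2 = 1.
A5 applies: 1 + 3 = 4.
A6 applies (level before this adjustment is 4 < 16, so +1): 4 + 1 = 5.
A7 applies (level before this adjustment is 5 < 15, so +1): 5 + 1 = 6.
Final offense level: 6.
Criminal history: 7 prior points → Category B (4-11).
Level 6 falls in the 5-6 band.
Grid: Level 5-6 × Category B = 420-810 days.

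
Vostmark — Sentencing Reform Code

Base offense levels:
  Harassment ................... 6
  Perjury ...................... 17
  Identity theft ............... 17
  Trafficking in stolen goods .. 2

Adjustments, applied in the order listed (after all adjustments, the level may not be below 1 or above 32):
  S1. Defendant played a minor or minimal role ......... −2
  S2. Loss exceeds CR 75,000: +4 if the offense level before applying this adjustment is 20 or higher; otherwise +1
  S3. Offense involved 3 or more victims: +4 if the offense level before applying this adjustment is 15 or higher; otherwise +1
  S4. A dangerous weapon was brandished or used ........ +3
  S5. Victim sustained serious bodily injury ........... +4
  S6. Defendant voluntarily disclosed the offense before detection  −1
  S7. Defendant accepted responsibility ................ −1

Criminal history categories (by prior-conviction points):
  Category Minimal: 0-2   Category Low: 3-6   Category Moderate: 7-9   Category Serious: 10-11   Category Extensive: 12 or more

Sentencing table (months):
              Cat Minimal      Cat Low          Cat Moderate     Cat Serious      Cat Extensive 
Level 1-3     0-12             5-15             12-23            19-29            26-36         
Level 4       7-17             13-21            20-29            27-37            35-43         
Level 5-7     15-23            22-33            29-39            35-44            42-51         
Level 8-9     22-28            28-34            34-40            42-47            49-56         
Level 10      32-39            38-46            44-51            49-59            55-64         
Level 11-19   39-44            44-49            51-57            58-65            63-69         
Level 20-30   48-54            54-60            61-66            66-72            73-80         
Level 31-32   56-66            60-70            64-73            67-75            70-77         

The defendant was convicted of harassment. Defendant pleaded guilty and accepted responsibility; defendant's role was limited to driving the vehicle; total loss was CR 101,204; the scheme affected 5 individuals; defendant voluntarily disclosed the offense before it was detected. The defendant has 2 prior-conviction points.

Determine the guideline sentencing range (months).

7-17 months

Base offense level for harassment: 6.
S1 applies: 6 − 2 = 4.
S2 applies (level before this adjustment is 4 < 20, so +1): 4 + 1 = 5.
S3 applies (level before this adjustment is 5 < 15, so +1): 5 + 1 = 6.
S4 does not apply.
S6 applies: 6 − 1 = 5.
S7 applies: 5 − 1 = 4.
Final offense level: 4.
Criminal history: 2 prior points → Category Minimal (0-2).
Level 4 falls in the 4 band.
Grid: Level 4 × Category Minimal = 7-17 months.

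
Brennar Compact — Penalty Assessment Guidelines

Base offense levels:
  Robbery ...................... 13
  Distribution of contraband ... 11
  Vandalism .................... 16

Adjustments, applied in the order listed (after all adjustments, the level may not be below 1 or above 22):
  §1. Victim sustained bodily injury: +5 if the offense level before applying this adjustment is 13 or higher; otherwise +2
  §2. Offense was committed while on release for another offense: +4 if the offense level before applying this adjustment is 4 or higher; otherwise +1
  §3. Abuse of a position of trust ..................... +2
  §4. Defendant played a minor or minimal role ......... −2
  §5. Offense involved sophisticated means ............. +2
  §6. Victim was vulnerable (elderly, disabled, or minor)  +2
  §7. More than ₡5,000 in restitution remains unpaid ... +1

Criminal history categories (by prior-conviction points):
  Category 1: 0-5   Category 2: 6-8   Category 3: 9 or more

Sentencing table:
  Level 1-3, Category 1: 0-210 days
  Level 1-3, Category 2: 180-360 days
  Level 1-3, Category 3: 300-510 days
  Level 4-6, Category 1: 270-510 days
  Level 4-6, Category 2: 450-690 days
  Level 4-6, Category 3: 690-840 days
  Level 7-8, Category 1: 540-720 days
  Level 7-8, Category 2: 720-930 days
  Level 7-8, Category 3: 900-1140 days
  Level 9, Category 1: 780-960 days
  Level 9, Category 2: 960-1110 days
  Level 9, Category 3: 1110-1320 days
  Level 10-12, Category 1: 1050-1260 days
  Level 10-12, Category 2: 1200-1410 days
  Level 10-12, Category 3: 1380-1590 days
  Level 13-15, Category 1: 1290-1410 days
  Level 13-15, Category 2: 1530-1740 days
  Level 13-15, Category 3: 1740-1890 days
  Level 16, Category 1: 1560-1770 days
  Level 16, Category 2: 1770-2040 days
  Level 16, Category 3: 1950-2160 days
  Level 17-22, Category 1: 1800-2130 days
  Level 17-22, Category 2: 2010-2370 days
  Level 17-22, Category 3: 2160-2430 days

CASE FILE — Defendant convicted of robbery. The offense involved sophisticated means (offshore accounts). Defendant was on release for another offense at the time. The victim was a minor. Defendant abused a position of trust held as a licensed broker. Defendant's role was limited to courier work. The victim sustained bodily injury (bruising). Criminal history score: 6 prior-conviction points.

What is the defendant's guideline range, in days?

Base offense level for robbery: 13.
§1 applies (level before this adjustment is 13 ≥ 13, so +5): 13 + 5 = 18.
§2 applies (level before this adjustment is 18 ≥ 4, so +4): 18 + 4 = 22.
§3 applies: 22 + 2 = 24.
§4 applies: 24 − 2 = 22.
§5 applies: 22 + 2 = 24.
§6 applies: 24 + 2 = 26.
§7 does not apply.
Level 26 exceeds the maximum of 22; capped at 22.
Final offense level: 22.
Criminal history: 6 prior points → Category 2 (6-8).
Level 22 falls in the 17-22 band.
Grid: Level 17-22 × Category 2 = 2010-2370 days.

2010-2370 days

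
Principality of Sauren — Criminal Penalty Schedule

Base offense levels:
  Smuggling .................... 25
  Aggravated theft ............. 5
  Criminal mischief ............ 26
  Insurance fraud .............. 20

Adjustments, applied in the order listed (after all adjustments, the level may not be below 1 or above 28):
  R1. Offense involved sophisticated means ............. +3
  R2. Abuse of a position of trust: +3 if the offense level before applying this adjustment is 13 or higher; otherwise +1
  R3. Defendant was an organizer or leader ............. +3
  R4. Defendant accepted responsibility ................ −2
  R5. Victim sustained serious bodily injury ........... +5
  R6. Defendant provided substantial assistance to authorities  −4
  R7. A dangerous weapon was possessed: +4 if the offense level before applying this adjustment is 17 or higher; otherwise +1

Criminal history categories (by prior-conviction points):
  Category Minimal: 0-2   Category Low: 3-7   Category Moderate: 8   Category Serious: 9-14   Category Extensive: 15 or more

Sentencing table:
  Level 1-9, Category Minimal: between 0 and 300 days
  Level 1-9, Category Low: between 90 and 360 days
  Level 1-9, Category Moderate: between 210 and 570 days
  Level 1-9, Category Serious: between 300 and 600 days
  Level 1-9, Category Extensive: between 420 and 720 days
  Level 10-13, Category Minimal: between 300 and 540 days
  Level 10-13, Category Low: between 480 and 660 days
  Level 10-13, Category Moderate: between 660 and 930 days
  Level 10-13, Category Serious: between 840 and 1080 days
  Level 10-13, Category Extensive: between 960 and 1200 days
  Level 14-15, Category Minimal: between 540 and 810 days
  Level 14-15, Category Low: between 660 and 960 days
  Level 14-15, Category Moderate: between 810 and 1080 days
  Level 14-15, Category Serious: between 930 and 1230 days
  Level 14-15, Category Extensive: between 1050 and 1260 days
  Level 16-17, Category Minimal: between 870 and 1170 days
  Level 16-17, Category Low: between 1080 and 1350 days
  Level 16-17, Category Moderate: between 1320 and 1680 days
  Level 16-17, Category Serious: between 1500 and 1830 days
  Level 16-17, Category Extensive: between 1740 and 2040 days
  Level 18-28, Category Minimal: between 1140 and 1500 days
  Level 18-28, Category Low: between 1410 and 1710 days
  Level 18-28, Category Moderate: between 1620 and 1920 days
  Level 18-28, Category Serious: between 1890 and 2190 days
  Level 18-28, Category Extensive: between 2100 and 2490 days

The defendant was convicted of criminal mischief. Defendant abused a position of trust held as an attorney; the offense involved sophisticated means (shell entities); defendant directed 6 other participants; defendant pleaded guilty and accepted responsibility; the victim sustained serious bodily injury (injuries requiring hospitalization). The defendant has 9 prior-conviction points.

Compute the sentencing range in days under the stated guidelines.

1890-2190 days

Base offense level for criminal mischief: 26.
R1 applies: 26 + 3 = 29.
R2 applies (level before this adjustment is 29 ≥ 13, so +3): 29 + 3 = 32.
R3 applies: 32 + 3 = 35.
R4 applies: 35 − 2 = 33.
R5 applies: 33 + 5 = 38.
R7 does not apply.
Level 38 exceeds the maximum of 28; capped at 28.
Final offense level: 28.
Criminal history: 9 prior points → Category Serious (9-14).
Level 28 falls in the 18-28 band.
Grid: Level 18-28 × Category Serious = 1890-2190 days.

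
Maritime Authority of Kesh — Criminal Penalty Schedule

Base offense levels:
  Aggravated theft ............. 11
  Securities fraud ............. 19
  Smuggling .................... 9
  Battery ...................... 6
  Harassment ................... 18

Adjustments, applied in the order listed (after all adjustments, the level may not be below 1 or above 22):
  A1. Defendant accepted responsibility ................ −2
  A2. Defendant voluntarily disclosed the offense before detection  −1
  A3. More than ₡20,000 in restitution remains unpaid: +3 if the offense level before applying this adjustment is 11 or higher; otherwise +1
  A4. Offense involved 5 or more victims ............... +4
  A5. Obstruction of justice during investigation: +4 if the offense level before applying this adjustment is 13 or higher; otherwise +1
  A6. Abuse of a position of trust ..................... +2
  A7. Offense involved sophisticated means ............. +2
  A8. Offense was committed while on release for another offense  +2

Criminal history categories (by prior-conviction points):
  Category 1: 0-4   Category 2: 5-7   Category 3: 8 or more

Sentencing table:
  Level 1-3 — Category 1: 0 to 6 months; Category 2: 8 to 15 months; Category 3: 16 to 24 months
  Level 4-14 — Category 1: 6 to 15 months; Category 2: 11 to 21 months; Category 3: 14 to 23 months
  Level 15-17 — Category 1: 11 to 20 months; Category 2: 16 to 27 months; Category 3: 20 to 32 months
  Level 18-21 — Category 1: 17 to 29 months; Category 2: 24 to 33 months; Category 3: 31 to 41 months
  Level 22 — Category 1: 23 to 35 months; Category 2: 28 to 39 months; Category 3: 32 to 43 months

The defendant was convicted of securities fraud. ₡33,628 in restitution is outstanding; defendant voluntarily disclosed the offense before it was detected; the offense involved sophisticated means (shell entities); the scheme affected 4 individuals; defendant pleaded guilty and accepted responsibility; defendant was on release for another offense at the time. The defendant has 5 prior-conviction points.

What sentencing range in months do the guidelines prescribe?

Base offense level for securities fraud: 19.
A1 applies: 19 − 2 = 17.
A2 applies: 17 − 1 = 16.
A3 applies (level before this adjustment is 16 ≥ 11, so +3): 16 + 3 = 19.
A4 does not apply.
A5 does not apply.
A6 does not apply.
A7 applies: 19 + 2 = 21.
A8 applies: 21 + 2 = 23.
Level 23 exceeds the maximum of 22; capped at 22.
Final offense level: 22.
Criminal history: 5 prior points → Category 2 (5-7).
Level 22 falls in the 22 band.
Grid: Level 22 × Category 2 = 28-39 months.

28-39 months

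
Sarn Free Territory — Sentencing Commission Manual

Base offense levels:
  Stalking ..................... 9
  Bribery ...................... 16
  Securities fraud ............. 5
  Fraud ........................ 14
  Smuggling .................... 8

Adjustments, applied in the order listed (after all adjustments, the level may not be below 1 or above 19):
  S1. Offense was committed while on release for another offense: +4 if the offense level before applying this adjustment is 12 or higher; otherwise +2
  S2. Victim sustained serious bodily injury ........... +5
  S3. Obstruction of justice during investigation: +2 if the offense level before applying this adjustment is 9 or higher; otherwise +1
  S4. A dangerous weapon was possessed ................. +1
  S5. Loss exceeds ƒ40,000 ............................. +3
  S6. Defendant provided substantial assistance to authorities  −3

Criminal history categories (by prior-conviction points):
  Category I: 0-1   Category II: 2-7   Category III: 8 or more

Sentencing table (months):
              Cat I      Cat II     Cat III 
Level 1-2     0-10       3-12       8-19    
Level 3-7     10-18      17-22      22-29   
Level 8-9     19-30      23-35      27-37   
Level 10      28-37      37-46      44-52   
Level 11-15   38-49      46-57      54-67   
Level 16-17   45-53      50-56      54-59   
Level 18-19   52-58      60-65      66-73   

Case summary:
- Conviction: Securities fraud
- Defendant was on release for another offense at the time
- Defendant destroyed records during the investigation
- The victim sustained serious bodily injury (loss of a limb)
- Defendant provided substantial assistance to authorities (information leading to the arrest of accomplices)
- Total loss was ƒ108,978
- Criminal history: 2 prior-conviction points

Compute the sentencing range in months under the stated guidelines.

Base offense level for securities fraud: 5.
S1 applies (level before this adjustment is 5 < 12, so +2): 5 + 2 = 7.
S2 applies: 7 + 5 = 12.
S3 applies (level before this adjustment is 12 ≥ 9, so +2): 12 + 2 = 14.
S5 applies: 14 + 3 = 17.
S6 applies: 17 − 3 = 14.
Final offense level: 14.
Criminal history: 2 prior points → Category II (2-7).
Level 14 falls in the 11-15 band.
Grid: Level 11-15 × Category II = 46-57 months.

46-57 months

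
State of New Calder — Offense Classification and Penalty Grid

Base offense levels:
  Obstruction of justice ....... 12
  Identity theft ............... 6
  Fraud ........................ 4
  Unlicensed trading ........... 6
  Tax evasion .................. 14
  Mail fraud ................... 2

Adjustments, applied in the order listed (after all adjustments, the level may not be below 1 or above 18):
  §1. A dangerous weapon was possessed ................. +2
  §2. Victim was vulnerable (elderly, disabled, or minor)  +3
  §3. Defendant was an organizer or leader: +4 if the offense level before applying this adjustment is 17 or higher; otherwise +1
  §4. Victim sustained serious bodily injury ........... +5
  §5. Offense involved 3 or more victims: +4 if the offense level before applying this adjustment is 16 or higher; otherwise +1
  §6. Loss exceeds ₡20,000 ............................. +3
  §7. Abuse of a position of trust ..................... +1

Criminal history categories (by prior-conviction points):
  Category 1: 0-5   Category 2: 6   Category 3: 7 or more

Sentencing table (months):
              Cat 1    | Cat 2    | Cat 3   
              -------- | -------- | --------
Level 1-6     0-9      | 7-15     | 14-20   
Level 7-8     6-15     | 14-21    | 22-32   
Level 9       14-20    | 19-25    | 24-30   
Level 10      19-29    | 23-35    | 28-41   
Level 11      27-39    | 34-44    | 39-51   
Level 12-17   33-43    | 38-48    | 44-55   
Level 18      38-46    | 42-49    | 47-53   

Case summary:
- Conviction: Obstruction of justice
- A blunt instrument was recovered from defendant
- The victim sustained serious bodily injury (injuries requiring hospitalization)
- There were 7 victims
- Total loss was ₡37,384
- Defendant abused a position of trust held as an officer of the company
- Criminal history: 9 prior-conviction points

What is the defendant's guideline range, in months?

Base offense level for obstruction of justice: 12.
§1 applies: 12 + 2 = 14.
§4 applies: 14 + 5 = 19.
§5 applies (level before this adjustment is 19 ≥ 16, so +4): 19 + 4 = 23.
§6 applies: 23 + 3 = 26.
§7 applies: 26 + 1 = 27.
Level 27 exceeds the maximum of 18; capped at 18.
Final offense level: 18.
Criminal history: 9 prior points → Category 3 (7+).
Level 18 falls in the 18 band.
Grid: Level 18 × Category 3 = 47-53 months.

47-53 months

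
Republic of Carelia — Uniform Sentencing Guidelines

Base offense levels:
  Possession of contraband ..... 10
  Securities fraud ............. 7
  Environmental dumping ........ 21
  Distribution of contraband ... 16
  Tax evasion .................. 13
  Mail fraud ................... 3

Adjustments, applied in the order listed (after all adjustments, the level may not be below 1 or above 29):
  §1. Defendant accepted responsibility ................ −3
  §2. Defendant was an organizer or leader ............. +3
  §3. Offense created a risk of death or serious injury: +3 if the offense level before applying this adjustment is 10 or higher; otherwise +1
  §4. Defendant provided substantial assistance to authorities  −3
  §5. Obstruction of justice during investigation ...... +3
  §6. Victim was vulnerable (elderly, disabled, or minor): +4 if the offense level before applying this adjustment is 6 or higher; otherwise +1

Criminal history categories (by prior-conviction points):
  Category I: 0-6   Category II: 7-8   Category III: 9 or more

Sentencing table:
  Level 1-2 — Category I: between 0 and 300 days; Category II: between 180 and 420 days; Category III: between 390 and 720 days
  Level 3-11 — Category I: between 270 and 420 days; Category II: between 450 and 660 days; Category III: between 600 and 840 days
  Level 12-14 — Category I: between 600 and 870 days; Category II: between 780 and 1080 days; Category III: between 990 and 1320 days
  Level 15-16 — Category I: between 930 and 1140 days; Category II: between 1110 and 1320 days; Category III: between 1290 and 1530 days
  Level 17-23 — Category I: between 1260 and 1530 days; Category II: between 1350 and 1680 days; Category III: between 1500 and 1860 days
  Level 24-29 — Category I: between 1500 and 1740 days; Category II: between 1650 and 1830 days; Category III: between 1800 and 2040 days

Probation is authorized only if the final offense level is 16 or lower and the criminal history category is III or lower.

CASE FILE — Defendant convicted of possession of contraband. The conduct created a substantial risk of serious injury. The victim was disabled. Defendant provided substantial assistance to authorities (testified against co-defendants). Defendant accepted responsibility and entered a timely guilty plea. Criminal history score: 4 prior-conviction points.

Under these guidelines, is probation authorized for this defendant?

Yes

Base offense level for possession of contraband: 10.
§1 applies: 10 − 3 = 7.
§2 does not apply.
§3 applies (level before this adjustment is 7 < 10, so +1): 7 + 1 = 8.
§4 applies: 8 − 3 = 5.
§5 does not apply.
§6 applies (level before this adjustment is 5 < 6, so +1): 5 + 1 = 6.
Final offense level: 6.
Criminal history: 4 prior points → Category I (0-6).
Level 6 falls in the 3-11 band.
Grid: Level 3-11 × Category I = 270-420 days.
Probation check: level 6 ≤ 16 and category I ≤ III → eligible.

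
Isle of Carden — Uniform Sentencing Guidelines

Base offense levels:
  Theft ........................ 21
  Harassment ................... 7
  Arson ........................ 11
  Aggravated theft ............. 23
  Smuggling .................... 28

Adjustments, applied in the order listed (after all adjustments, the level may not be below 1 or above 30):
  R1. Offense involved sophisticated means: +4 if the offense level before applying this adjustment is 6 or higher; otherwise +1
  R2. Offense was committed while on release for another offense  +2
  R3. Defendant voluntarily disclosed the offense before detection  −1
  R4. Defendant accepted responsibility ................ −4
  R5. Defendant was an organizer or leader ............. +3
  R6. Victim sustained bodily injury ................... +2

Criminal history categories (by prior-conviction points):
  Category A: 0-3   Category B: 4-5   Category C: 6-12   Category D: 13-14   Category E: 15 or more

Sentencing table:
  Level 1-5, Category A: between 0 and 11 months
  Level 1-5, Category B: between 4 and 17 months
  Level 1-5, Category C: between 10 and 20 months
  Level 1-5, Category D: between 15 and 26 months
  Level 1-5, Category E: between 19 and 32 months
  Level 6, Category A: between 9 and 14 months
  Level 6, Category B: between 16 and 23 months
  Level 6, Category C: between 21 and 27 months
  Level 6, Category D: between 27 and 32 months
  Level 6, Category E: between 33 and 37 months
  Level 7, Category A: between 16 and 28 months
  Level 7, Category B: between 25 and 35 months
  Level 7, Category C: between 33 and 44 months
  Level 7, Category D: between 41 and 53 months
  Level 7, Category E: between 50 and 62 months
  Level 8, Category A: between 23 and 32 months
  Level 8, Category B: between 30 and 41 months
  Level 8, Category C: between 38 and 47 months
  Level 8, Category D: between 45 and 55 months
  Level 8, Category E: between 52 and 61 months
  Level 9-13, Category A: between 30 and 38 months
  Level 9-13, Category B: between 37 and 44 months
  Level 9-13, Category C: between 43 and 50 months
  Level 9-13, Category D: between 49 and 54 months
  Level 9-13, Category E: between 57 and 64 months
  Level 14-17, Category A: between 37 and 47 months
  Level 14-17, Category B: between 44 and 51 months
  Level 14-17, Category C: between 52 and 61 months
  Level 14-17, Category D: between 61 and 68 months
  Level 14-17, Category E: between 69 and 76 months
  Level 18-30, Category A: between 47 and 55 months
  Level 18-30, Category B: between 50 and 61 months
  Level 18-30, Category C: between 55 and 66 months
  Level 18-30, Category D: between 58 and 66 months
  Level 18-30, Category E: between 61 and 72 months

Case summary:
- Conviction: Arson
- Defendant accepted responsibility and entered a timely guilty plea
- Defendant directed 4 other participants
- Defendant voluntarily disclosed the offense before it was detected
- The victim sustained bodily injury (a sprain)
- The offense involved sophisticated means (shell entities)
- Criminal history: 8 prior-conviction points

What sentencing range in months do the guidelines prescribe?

52-61 months

Base offense level for arson: 11.
R1 applies (level before this adjustment is 11 ≥ 6, so +4): 11 + 4 = 15.
R3 applies: 15 − 1 = 14.
R4 applies: 14 − 4 = 10.
R5 applies: 10 + 3 = 13.
R6 applies: 13 + 2 = 15.
Final offense level: 15.
Criminal history: 8 prior points → Category C (6-12).
Level 15 falls in the 14-17 band.
Grid: Level 14-17 × Category C = 52-61 months.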